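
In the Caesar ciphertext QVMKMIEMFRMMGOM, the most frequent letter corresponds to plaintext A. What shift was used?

The most frequent ciphertext letter is M (appears 6 times).
M is position 12; A is position 0.
Shift = 12.

12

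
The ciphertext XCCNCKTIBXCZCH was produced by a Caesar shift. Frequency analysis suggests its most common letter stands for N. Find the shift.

The most frequent ciphertext letter is C (appears 5 times).
C is position 2; N is position 13.
Shift = -11≡15.

15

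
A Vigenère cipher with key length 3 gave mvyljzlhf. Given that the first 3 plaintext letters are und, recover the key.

siv

Subtract each crib letter from the matching ciphertext letter (mod 26):
m(12)−u(20)=-8≡18 → s
v(21)−n(13)=8 → i
y(24)−d(3)=21 → v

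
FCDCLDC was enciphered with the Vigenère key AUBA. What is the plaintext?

Repeat the key across the ciphertext: AUBAAUB
F(5)−A(0): 5 → F
C(2)−U(20): -18≡8 → I
D(3)−B(1): 2 → C
C(2)−A(0): 2 → C
L(11)−A(0): 11 → L
D(3)−U(20): -17≡9 → J
C(2)−B(1): 1 → B

FICCLJB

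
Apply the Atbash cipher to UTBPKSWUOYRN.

FGYKPHDFLBIM

U(20) → F(5)
T(19) → G(6)
B(1) → Y(24)
P(15) → K(10)
K(10) → P(15)
S(18) → H(7)
W(22) → D(3)
U(20) → F(5)
O(14) → L(11)
Y(24) → B(1)
R(17) → I(8)
N(13) → M(12)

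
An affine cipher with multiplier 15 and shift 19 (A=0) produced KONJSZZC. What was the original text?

The inverse of 15 mod 26 is 7, since 15·7=105≡1. Apply D(y)=7·(y−19) mod 26:
K(10): 7·(10−19)=-63≡15 → P
O(14): 7·(14−19)=-35≡17 → R
N(13): 7·(13−19)=-42≡10 → K
J(9): 7·(9−19)=-70≡8 → I
S(18): 7·(18−19)=-7≡19 → T
Z(25): 7·(25−19)=42≡16 → Q
Z(25): 7·(25−19)=42≡16 → Q
C(2): 7·(2−19)=-119≡11 → L

PRKITQQL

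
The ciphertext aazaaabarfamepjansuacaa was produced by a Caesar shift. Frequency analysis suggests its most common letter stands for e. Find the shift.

The most frequent ciphertext letter is a (appears 11 times).
a is position 0; e is position 4.
Shift = -4≡22.

22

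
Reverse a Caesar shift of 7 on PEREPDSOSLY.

IXKXIWLHLER

P(15): 15−7=8 → I
E(4): 4−7=-3≡23 → X
R(17): 17−7=10 → K
E(4): 4−7=-3≡23 → X
P(15): 15−7=8 → I
D(3): 3−7=-4≡22 → W
S(18): 18−7=11 → L
O(14): 14−7=7 → H
S(18): 18−7=11 → L
L(11): 11−7=4 → E
Y(24): 24−7=17 → R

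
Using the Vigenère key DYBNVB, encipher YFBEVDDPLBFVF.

BDCRQEGNMOAWI

Repeat the key across the message: DYBNVBDYBNVBD
Y(24)+D(3): 27≡1 → B
F(5)+Y(24): 29≡3 → D
B(1)+B(1): 2 → C
E(4)+N(13): 17 → R
V(21)+V(21): 42≡16 → Q
D(3)+B(1): 4 → E
D(3)+D(3): 6 → G
P(15)+Y(24): 39≡13 → N
L(11)+B(1): 12 → M
B(1)+N(13): 14 → O
F(5)+V(21): 26≡0 → A
V(21)+B(1): 22 → W
F(5)+D(3): 8 → I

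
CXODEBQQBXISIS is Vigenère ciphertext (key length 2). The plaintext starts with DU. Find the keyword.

ZD

Subtract each crib letter from the matching ciphertext letter (mod 26):
C(2)−D(3)=-1≡25 → Z
X(23)−U(20)=3 → D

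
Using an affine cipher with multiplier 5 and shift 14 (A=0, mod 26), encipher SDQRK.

ADQVM

S(18): 5·18+14=104≡0 → A
D(3): 5·3+14=29≡3 → D
Q(16): 5·16+14=94≡16 → Q
R(17): 5·17+14=99≡21 → V
K(10): 5·10+14=64≡12 → M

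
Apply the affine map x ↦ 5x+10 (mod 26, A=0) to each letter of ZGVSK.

FOLWI

Z(25): 5·25+10=135≡5 → F
G(6): 5·6+10=40≡14 → O
V(21): 5·21+10=115≡11 → L
S(18): 5·18+10=100≡22 → W
K(10): 5·10+10=60≡8 → I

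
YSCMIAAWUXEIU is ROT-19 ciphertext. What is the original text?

FZJTPHHDBELPB

Y(24): 24−19=5 → F
S(18): 18−19=-1≡25 → Z
C(2): 2−19=-17≡9 → J
M(12): 12−19=-7≡19 → T
I(8): 8−19=-11≡15 → P
A(0): 0−19=-19≡7 → H
A(0): 0−19=-19≡7 → H
W(22): 22−19=3 → D
U(20): 20−19=1 → B
X(23): 23−19=4 → E
E(4): 4−19=-15≡11 → L
I(8): 8−19=-11≡15 → P
U(20): 20−19=1 → B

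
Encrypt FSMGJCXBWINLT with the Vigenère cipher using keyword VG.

AYHMEISHROIRO

Repeat the key across the message: VGVGVGVGVGVGV
F(5)+V(21): 26≡0 → A
S(18)+G(6): 24 → Y
M(12)+V(21): 33≡7 → H
G(6)+G(6): 12 → M
J(9)+V(21): 30≡4 → E
C(2)+G(6): 8 → I
X(23)+V(21): 44≡18 → S
B(1)+G(6): 7 → H
W(22)+V(21): 43≡17 → R
I(8)+G(6): 14 → O
N(13)+V(21): 34≡8 → I
L(11)+G(6): 17 → R
T(19)+V(21): 40≡14 → O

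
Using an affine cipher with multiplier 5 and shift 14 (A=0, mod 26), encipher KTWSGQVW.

K(10): 5·10+14=64≡12 → M
T(19): 5·19+14=109≡5 → F
W(22): 5·22+14=124≡20 → U
S(18): 5·18+14=104≡0 → A
G(6): 5·6+14=44≡18 → S
Q(16): 5·16+14=94≡16 → Q
V(21): 5·21+14=119≡15 → P
W(22): 5·22+14=124≡20 → U

MFUASQPU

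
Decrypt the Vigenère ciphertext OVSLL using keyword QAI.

YVKVL

Repeat the key across the ciphertext: QAIQA
O(14)−Q(16): -2≡24 → Y
V(21)−A(0): 21 → V
S(18)−I(8): 10 → K
L(11)−Q(16): -5≡21 → V
L(11)−A(0): 11 → L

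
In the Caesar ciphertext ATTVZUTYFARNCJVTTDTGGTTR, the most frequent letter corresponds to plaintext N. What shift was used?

The most frequent ciphertext letter is T (appears 8 times).
T is position 19; N is position 13.
Shift = 6.

6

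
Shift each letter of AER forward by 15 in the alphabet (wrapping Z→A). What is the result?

PTG

A(0): 0+15=15 → P
E(4): 4+15=19 → T
R(17): 17+15=32≡6 → G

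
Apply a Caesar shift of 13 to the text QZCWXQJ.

Q(16): 16+13=29≡3 → D
Z(25): 25+13=38≡12 → M
C(2): 2+13=15 → P
W(22): 22+13=35≡9 → J
X(23): 23+13=36≡10 → K
Q(16): 16+13=29≡3 → D
J(9): 9+13=22 → W

DMPJKDW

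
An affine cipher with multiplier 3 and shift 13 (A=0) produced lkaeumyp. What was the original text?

The inverse of 3 mod 26 is 9, since 3·9=27≡1. Apply D(y)=9·(y−13) mod 26:
l(11): 9·(11−13)=-18≡8 → i
k(10): 9·(10−13)=-27≡25 → z
a(0): 9·(0−13)=-117≡13 → n
e(4): 9·(4−13)=-81≡23 → x
u(20): 9·(20−13)=63≡11 → l
m(12): 9·(12−13)=-9≡17 → r
y(24): 9·(24−13)=99≡21 → v
p(15): 9·(15−13)=18 → s

iznxlrvs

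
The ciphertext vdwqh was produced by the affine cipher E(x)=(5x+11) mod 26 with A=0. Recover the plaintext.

coxbu

The inverse of 5 mod 26 is 21, since 5·21=105≡1. Apply D(y)=21·(y−11) mod 26:
v(21): 21·(21−11)=210≡2 → c
d(3): 21·(3−11)=-168≡14 → o
w(22): 21·(22−11)=231≡23 → x
q(16): 21·(16−11)=105≡1 → b
h(7): 21·(7−11)=-84≡20 → u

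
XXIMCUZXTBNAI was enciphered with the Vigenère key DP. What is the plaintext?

UIFXZFWIQMKLF

Repeat the key across the ciphertext: DPDPDPDPDPDPD
X(23)−D(3): 20 → U
X(23)−P(15): 8 → I
I(8)−D(3): 5 → F
M(12)−P(15): -3≡23 → X
C(2)−D(3): -1≡25 → Z
U(20)−P(15): 5 → F
Z(25)−D(3): 22 → W
X(23)−P(15): 8 → I
T(19)−D(3): 16 → Q
B(1)−P(15): -14≡12 → M
N(13)−D(3): 10 → K
A(0)−P(15): -15≡11 → L
I(8)−D(3): 5 → F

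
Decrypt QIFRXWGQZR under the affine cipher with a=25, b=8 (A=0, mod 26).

SADRLMCSJR

The inverse of 25 mod 26 is 25, since 25·25=625≡1. Apply D(y)=25·(y−8) mod 26:
Q(16): 25·(16−8)=200≡18 → S
I(8): 25·(8−8)=0 → A
F(5): 25·(5−8)=-75≡3 → D
R(17): 25·(17−8)=225≡17 → R
X(23): 25·(23−8)=375≡11 → L
W(22): 25·(22−8)=350≡12 → M
G(6): 25·(6−8)=-50≡2 → C
Q(16): 25·(16−8)=200≡18 → S
Z(25): 25·(25−8)=425≡9 → J
R(17): 25·(17−8)=225≡17 → R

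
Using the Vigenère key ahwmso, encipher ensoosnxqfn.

euoaggnemrf

Repeat the key across the message: ahwmsoahwms
e(4)+a(0): 4 → e
n(13)+h(7): 20 → u
s(18)+w(22): 40≡14 → o
o(14)+m(12): 26≡0 → a
o(14)+s(18): 32≡6 → g
s(18)+o(14): 32≡6 → g
n(13)+a(0): 13 → n
x(23)+h(7): 30≡4 → e
q(16)+w(22): 38≡12 → m
f(5)+m(12): 17 → r
n(13)+s(18): 31≡5 → f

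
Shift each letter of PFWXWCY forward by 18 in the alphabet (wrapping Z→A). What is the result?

P(15): 15+18=33≡7 → H
F(5): 5+18=23 → X
W(22): 22+18=40≡14 → O
X(23): 23+18=41≡15 → P
W(22): 22+18=40≡14 → O
C(2): 2+18=20 → U
Y(24): 24+18=42≡16 → Q

HXOPOUQ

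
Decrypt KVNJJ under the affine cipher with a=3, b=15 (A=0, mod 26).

The inverse of 3 mod 26 is 9, since 3·9=27≡1. Apply D(y)=9·(y−15) mod 26:
K(10): 9·(10−15)=-45≡7 → H
V(21): 9·(21−15)=54≡2 → C
N(13): 9·(13−15)=-18≡8 → I
J(9): 9·(9−15)=-54≡24 → Y
J(9): 9·(9−15)=-54≡24 → Y

HCIYY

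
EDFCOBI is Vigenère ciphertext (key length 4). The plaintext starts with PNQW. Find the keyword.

PQPG

Subtract each crib letter from the matching ciphertext letter (mod 26):
E(4)−P(15)=-11≡15 → P
D(3)−N(13)=-10≡16 → Q
F(5)−Q(16)=-11≡15 → P
C(2)−W(22)=-20≡6 → G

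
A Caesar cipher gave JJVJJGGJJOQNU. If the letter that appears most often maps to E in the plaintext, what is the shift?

The most frequent ciphertext letter is J (appears 6 times).
J is position 9; E is position 4.
Shift = 5.

5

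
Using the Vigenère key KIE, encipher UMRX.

EUVH

Repeat the key across the message: KIEK
U(20)+K(10): 30≡4 → E
M(12)+I(8): 20 → U
R(17)+E(4): 21 → V
X(23)+K(10): 33≡7 → H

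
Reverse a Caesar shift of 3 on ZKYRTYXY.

Z(25): 25−3=22 → W
K(10): 10−3=7 → H
Y(24): 24−3=21 → V
R(17): 17−3=14 → O
T(19): 19−3=16 → Q
Y(24): 24−3=21 → V
X(23): 23−3=20 → U
Y(24): 24−3=21 → V

WHVOQVUV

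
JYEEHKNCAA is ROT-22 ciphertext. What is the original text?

J(9): 9−22=-13≡13 → N
Y(24): 24−22=2 → C
E(4): 4−22=-18≡8 → I
E(4): 4−22=-18≡8 → I
H(7): 7−22=-15≡11 → L
K(10): 10−22=-12≡14 → O
N(13): 13−22=-9≡17 → R
C(2): 2−22=-20≡6 → G
A(0): 0−22=-22≡4 → E
A(0): 0−22=-22≡4 → E

NCIILORGEE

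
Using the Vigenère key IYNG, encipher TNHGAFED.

BLUMIDRJ

Repeat the key across the message: IYNGIYNG
T(19)+I(8): 27≡1 → B
N(13)+Y(24): 37≡11 → L
H(7)+N(13): 20 → U
G(6)+G(6): 12 → M
A(0)+I(8): 8 → I
F(5)+Y(24): 29≡3 → D
E(4)+N(13): 17 → R
D(3)+G(6): 9 → J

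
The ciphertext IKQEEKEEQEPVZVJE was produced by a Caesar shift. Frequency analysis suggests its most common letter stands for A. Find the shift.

4

The most frequent ciphertext letter is E (appears 6 times).
E is position 4; A is position 0.
Shift = 4.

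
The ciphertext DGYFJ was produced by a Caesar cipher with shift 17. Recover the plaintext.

MPHOS

D(3): 3−17=-14≡12 → M
G(6): 6−17=-11≡15 → P
Y(24): 24−17=7 → H
F(5): 5−17=-12≡14 → O
J(9): 9−17=-8≡18 → S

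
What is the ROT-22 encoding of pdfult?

p(15): 15+22=37≡11 → l
d(3): 3+22=25 → z
f(5): 5+22=27≡1 → b
u(20): 20+22=42≡16 → q
l(11): 11+22=33≡7 → h
t(19): 19+22=41≡15 → p

lzbqhp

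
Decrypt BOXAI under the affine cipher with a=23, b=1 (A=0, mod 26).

ANKJP

The inverse of 23 mod 26 is 17, since 23·17=391≡1. Apply D(y)=17·(y−1) mod 26:
B(1): 17·(1−1)=0 → A
O(14): 17·(14−1)=221≡13 → N
X(23): 17·(23−1)=374≡10 → K
A(0): 17·(0−1)=-17≡9 → J
I(8): 17·(8−1)=119≡15 → P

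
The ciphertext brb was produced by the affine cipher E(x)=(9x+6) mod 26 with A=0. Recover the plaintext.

The inverse of 9 mod 26 is 3, since 9·3=27≡1. Apply D(y)=3·(y−6) mod 26:
b(1): 3·(1−6)=-15≡11 → l
r(17): 3·(17−6)=33≡7 → h
b(1): 3·(1−6)=-15≡11 → l

lhl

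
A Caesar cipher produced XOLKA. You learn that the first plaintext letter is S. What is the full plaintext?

SJGFV

From the crib: X(23)−S(18)=5, so the shift is 5.
Subtract 5 from each ciphertext letter:
X(23): 23−5=18 → S
O(14): 14−5=9 → J
L(11): 11−5=6 → G
K(10): 10−5=5 → F
A(0): 0−5=-5≡21 → V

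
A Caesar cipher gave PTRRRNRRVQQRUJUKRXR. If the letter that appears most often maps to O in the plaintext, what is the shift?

3

The most frequent ciphertext letter is R (appears 8 times).
R is position 17; O is position 14.
Shift = 3.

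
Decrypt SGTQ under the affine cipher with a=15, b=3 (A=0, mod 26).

BVIN

The inverse of 15 mod 26 is 7, since 15·7=105≡1. Apply D(y)=7·(y−3) mod 26:
S(18): 7·(18−3)=105≡1 → B
G(6): 7·(6−3)=21 → V
T(19): 7·(19−3)=112≡8 → I
Q(16): 7·(16−3)=91≡13 → N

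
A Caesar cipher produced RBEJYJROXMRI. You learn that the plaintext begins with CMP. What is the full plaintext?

From the crib: R(17)−C(2)=15, so the shift is 15.
Subtract 15 from each ciphertext letter:
R(17): 17−15=2 → C
B(1): 1−15=-14≡12 → M
E(4): 4−15=-11≡15 → P
J(9): 9−15=-6≡20 → U
Y(24): 24−15=9 → J
J(9): 9−15=-6≡20 → U
R(17): 17−15=2 → C
O(14): 14−15=-1≡25 → Z
X(23): 23−15=8 → I
M(12): 12−15=-3≡23 → X
R(17): 17−15=2 → C
I(8): 8−15=-7≡19 → T

CMPUJUCZIXCT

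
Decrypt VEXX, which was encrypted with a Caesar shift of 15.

GPII

V(21): 21−15=6 → G
E(4): 4−15=-11≡15 → P
X(23): 23−15=8 → I
X(23): 23−15=8 → I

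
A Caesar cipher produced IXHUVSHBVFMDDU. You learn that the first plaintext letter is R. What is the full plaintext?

RGQDEBQKEOVMMD

From the crib: I(8)−R(17)=-9≡17, so the shift is 17.
Subtract 17 from each ciphertext letter:
I(8): 8−17=-9≡17 → R
X(23): 23−17=6 → G
H(7): 7−17=-10≡16 → Q
U(20): 20−17=3 → D
V(21): 21−17=4 → E
S(18): 18−17=1 → B
H(7): 7−17=-10≡16 → Q
B(1): 1−17=-16≡10 → K
V(21): 21−17=4 → E
F(5): 5−17=-12≡14 → O
M(12): 12−17=-5≡21 → V
D(3): 3−17=-14≡12 → M
D(3): 3−17=-14≡12 → M
U(20): 20−17=3 → D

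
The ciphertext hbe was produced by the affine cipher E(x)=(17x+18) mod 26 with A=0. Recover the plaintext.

hzq

The inverse of 17 mod 26 is 23, since 17·23=391≡1. Apply D(y)=23·(y−18) mod 26:
h(7): 23·(7−18)=-253≡7 → h
b(1): 23·(1−18)=-391≡25 → z
e(4): 23·(4−18)=-322≡16 → q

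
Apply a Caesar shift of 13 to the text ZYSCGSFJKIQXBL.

MLFPTFSWXVDKOY

Z(25): 25+13=38≡12 → M
Y(24): 24+13=37≡11 → L
S(18): 18+13=31≡5 → F
C(2): 2+13=15 → P
G(6): 6+13=19 → T
S(18): 18+13=31≡5 → F
F(5): 5+13=18 → S
J(9): 9+13=22 → W
K(10): 10+13=23 → X
I(8): 8+13=21 → V
Q(16): 16+13=29≡3 → D
X(23): 23+13=36≡10 → K
B(1): 1+13=14 → O
L(11): 11+13=24 → Y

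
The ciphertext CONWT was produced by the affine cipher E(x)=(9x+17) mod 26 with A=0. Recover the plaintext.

HROPG

The inverse of 9 mod 26 is 3, since 9·3=27≡1. Apply D(y)=3·(y−17) mod 26:
C(2): 3·(2−17)=-45≡7 → H
O(14): 3·(14−17)=-9≡17 → R
N(13): 3·(13−17)=-12≡14 → O
W(22): 3·(22−17)=15 → P
T(19): 3·(19−17)=6 → G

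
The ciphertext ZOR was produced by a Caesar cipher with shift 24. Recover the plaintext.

Z(25): 25−24=1 → B
O(14): 14−24=-10≡16 → Q
R(17): 17−24=-7≡19 → T

BQT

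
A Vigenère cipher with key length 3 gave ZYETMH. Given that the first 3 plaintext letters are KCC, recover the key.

PWC

Subtract each crib letter from the matching ciphertext letter (mod 26):
Z(25)−K(10)=15 → P
Y(24)−C(2)=22 → W
E(4)−C(2)=2 → C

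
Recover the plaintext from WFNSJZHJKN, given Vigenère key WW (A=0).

Repeat the key across the ciphertext: WWWWWWWWWW
W(22)−W(22): 0 → A
F(5)−W(22): -17≡9 → J
N(13)−W(22): -9≡17 → R
S(18)−W(22): -4≡22 → W
J(9)−W(22): -13≡13 → N
Z(25)−W(22): 3 → D
H(7)−W(22): -15≡11 → L
J(9)−W(22): -13≡13 → N
K(10)−W(22): -12≡14 → O
N(13)−W(22): -9≡17 → R

AJRWNDLNOR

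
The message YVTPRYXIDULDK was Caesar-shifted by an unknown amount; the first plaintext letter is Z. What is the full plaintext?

From the crib: Y(24)−Z(25)=-1≡25, so the shift is 25.
Subtract 25 from each ciphertext letter:
Y(24): 24−25=-1≡25 → Z
V(21): 21−25=-4≡22 → W
T(19): 19−25=-6≡20 → U
P(15): 15−25=-10≡16 → Q
R(17): 17−25=-8≡18 → S
Y(24): 24−25=-1≡25 → Z
X(23): 23−25=-2≡24 → Y
I(8): 8−25=-17≡9 → J
D(3): 3−25=-22≡4 → E
U(20): 20−25=-5≡21 → V
L(11): 11−25=-14≡12 → M
D(3): 3−25=-22≡4 → E
K(10): 10−25=-15≡11 → L

ZWUQSZYJEVMEL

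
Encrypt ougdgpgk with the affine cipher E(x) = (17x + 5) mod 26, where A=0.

jhdedadt

o(14): 17·14+5=243≡9 → j
u(20): 17·20+5=345≡7 → h
g(6): 17·6+5=107≡3 → d
d(3): 17·3+5=56≡4 → e
g(6): 17·6+5=107≡3 → d
p(15): 17·15+5=260≡0 → a
g(6): 17·6+5=107≡3 → d
k(10): 17·10+5=175≡19 → t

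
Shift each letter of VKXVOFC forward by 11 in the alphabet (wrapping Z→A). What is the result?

V(21): 21+11=32≡6 → G
K(10): 10+11=21 → V
X(23): 23+11=34≡8 → I
V(21): 21+11=32≡6 → G
O(14): 14+11=25 → Z
F(5): 5+11=16 → Q
C(2): 2+11=13 → N

GVIGZQN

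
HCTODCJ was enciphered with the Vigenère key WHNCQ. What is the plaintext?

LVGMNGC

Repeat the key across the ciphertext: WHNCQWH
H(7)−W(22): -15≡11 → L
C(2)−H(7): -5≡21 → V
T(19)−N(13): 6 → G
O(14)−C(2): 12 → M
D(3)−Q(16): -13≡13 → N
C(2)−W(22): -20≡6 → G
J(9)−H(7): 2 → C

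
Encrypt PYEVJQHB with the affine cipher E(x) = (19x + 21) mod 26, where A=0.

P(15): 19·15+21=306≡20 → U
Y(24): 19·24+21=477≡9 → J
E(4): 19·4+21=97≡19 → T
V(21): 19·21+21=420≡4 → E
J(9): 19·9+21=192≡10 → K
Q(16): 19·16+21=325≡13 → N
H(7): 19·7+21=154≡24 → Y
B(1): 19·1+21=40≡14 → O

UJTEKNYO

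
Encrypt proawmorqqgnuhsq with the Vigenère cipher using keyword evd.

tmrerpsmtubqycvu

Repeat the key across the message: evdevdevdevdevde
p(15)+e(4): 19 → t
r(17)+v(21): 38≡12 → m
o(14)+d(3): 17 → r
a(0)+e(4): 4 → e
w(22)+v(21): 43≡17 → r
m(12)+d(3): 15 → p
o(14)+e(4): 18 → s
r(17)+v(21): 38≡12 → m
q(16)+d(3): 19 → t
q(16)+e(4): 20 → u
g(6)+v(21): 27≡1 → b
n(13)+d(3): 16 → q
u(20)+e(4): 24 → y
h(7)+v(21): 28≡2 → c
s(18)+d(3): 21 → v
q(16)+e(4): 20 → u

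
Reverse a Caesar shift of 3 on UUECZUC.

RRBZWRZ

U(20): 20−3=17 → R
U(20): 20−3=17 → R
E(4): 4−3=1 → B
C(2): 2−3=-1≡25 → Z
Z(25): 25−3=22 → W
U(20): 20−3=17 → R
C(2): 2−3=-1≡25 → Z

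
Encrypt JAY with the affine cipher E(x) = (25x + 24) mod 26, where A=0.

J(9): 25·9+24=249≡15 → P
A(0): 25·0+24=24 → Y
Y(24): 25·24+24=624≡0 → A

PYA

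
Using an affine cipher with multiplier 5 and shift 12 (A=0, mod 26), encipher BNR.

B(1): 5·1+12=17 → R
N(13): 5·13+12=77≡25 → Z
R(17): 5·17+12=97≡19 → T

RZT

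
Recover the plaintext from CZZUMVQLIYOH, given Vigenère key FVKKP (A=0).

Repeat the key across the ciphertext: FVKKPFVKKPFV
C(2)−F(5): -3≡23 → X
Z(25)−V(21): 4 → E
Z(25)−K(10): 15 → P
U(20)−K(10): 10 → K
M(12)−P(15): -3≡23 → X
V(21)−F(5): 16 → Q
Q(16)−V(21): -5≡21 → V
L(11)−K(10): 1 → B
I(8)−K(10): -2≡24 → Y
Y(24)−P(15): 9 → J
O(14)−F(5): 9 → J
H(7)−V(21): -14≡12 → M

XEPKXQVBYJJM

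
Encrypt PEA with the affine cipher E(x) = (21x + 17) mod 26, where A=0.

P(15): 21·15+17=332≡20 → U
E(4): 21·4+17=101≡23 → X
A(0): 21·0+17=17 → R

UXR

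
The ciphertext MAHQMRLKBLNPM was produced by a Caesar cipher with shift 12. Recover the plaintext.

M(12): 12−12=0 → A
A(0): 0−12=-12≡14 → O
H(7): 7−12=-5≡21 → V
Q(16): 16−12=4 → E
M(12): 12−12=0 → A
R(17): 17−12=5 → F
L(11): 11−12=-1≡25 → Z
K(10): 10−12=-2≡24 → Y
B(1): 1−12=-11≡15 → P
L(11): 11−12=-1≡25 → Z
N(13): 13−12=1 → B
P(15): 15−12=3 → D
M(12): 12−12=0 → A

AOVEAFZYPZBDA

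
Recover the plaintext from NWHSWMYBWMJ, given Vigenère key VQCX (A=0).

SGFVBWWEBWH

Repeat the key across the ciphertext: VQCXVQCXVQC
N(13)−V(21): -8≡18 → S
W(22)−Q(16): 6 → G
H(7)−C(2): 5 → F
S(18)−X(23): -5≡21 → V
W(22)−V(21): 1 → B
M(12)−Q(16): -4≡22 → W
Y(24)−C(2): 22 → W
B(1)−X(23): -22≡4 → E
W(22)−V(21): 1 → B
M(12)−Q(16): -4≡22 → W
J(9)−C(2): 7 → H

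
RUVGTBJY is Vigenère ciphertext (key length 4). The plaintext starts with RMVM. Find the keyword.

AIAU

Subtract each crib letter from the matching ciphertext letter (mod 26):
R(17)−R(17)=0 → A
U(20)−M(12)=8 → I
V(21)−V(21)=0 → A
G(6)−M(12)=-6≡20 → U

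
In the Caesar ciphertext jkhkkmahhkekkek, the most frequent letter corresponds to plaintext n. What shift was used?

The most frequent ciphertext letter is k (appears 7 times).
k is position 10; n is position 13.
Shift = -3≡23.

23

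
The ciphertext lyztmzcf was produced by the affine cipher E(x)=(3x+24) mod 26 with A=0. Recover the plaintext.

The inverse of 3 mod 26 is 9, since 3·9=27≡1. Apply D(y)=9·(y−24) mod 26:
l(11): 9·(11−24)=-117≡13 → n
y(24): 9·(24−24)=0 → a
z(25): 9·(25−24)=9 → j
t(19): 9·(19−24)=-45≡7 → h
m(12): 9·(12−24)=-108≡22 → w
z(25): 9·(25−24)=9 → j
c(2): 9·(2−24)=-198≡10 → k
f(5): 9·(5−24)=-171≡11 → l

najhwjkl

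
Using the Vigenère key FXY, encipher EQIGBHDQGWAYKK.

Repeat the key across the message: FXYFXYFXYFXYFX
E(4)+F(5): 9 → J
Q(16)+X(23): 39≡13 → N
I(8)+Y(24): 32≡6 → G
G(6)+F(5): 11 → L
B(1)+X(23): 24 → Y
H(7)+Y(24): 31≡5 → F
D(3)+F(5): 8 → I
Q(16)+X(23): 39≡13 → N
G(6)+Y(24): 30≡4 → E
W(22)+F(5): 27≡1 → B
A(0)+X(23): 23 → X
Y(24)+Y(24): 48≡22 → W
K(10)+F(5): 15 → P
K(10)+X(23): 33≡7 → H

JNGLYFINEBXWPH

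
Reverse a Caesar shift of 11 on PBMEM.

P(15): 15−11=4 → E
B(1): 1−11=-10≡16 → Q
M(12): 12−11=1 → B
E(4): 4−11=-7≡19 → T
M(12): 12−11=1 → B

EQBTB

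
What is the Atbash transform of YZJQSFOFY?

Y(24) → B(1)
Z(25) → A(0)
J(9) → Q(16)
Q(16) → J(9)
S(18) → H(7)
F(5) → U(20)
O(14) → L(11)
F(5) → U(20)
Y(24) → B(1)

BAQJHULUB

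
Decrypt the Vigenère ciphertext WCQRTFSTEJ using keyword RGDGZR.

Repeat the key across the ciphertext: RGDGZRRGDG
W(22)−R(17): 5 → F
C(2)−G(6): -4≡22 → W
Q(16)−D(3): 13 → N
R(17)−G(6): 11 → L
T(19)−Z(25): -6≡20 → U
F(5)−R(17): -12≡14 → O
S(18)−R(17): 1 → B
T(19)−G(6): 13 → N
E(4)−D(3): 1 → B
J(9)−G(6): 3 → D

FWNLUOBNBD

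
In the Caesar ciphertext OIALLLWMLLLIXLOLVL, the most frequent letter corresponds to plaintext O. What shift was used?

The most frequent ciphertext letter is L (appears 9 times).
L is position 11; O is position 14.
Shift = -3≡23.

23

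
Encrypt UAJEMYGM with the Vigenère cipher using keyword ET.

YTNXQRKF

Repeat the key across the message: ETETETET
U(20)+E(4): 24 → Y
A(0)+T(19): 19 → T
J(9)+E(4): 13 → N
E(4)+T(19): 23 → X
M(12)+E(4): 16 → Q
Y(24)+T(19): 43≡17 → R
G(6)+E(4): 10 → K
M(12)+T(19): 31≡5 → F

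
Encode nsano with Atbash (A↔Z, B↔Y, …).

mhzml

n(13) → m(12)
s(18) → h(7)
a(0) → z(25)
n(13) → m(12)
o(14) → l(11)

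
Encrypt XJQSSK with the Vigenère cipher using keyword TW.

Repeat the key across the message: TWTWTW
X(23)+T(19): 42≡16 → Q
J(9)+W(22): 31≡5 → F
Q(16)+T(19): 35≡9 → J
S(18)+W(22): 40≡14 → O
S(18)+T(19): 37≡11 → L
K(10)+W(22): 32≡6 → G

QFJOLG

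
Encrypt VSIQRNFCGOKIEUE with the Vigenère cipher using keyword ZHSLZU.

Repeat the key across the message: ZHSLZUZHSLZUZHS
V(21)+Z(25): 46≡20 → U
S(18)+H(7): 25 → Z
I(8)+S(18): 26≡0 → A
Q(16)+L(11): 27≡1 → B
R(17)+Z(25): 42≡16 → Q
N(13)+U(20): 33≡7 → H
F(5)+Z(25): 30≡4 → E
C(2)+H(7): 9 → J
G(6)+S(18): 24 → Y
O(14)+L(11): 25 → Z
K(10)+Z(25): 35≡9 → J
I(8)+U(20): 28≡2 → C
E(4)+Z(25): 29≡3 → D
U(20)+H(7): 27≡1 → B
E(4)+S(18): 22 → W

UZABQHEJYZJCDBW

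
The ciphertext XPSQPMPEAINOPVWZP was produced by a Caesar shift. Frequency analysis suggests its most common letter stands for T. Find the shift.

22

The most frequent ciphertext letter is P (appears 5 times).
P is position 15; T is position 19.
Shift = -4≡22.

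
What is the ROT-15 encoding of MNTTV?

M(12): 12+15=27≡1 → B
N(13): 13+15=28≡2 → C
T(19): 19+15=34≡8 → I
T(19): 19+15=34≡8 → I
V(21): 21+15=36≡10 → K

BCIIK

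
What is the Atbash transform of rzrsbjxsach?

iaihyqchzxs

r(17) → i(8)
z(25) → a(0)
r(17) → i(8)
s(18) → h(7)
b(1) → y(24)
j(9) → q(16)
x(23) → c(2)
s(18) → h(7)
a(0) → z(25)
c(2) → x(23)
h(7) → s(18)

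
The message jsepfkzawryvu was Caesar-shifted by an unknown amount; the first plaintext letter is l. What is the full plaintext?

lugrhmbcytaxw

From the crib: j(9)−l(11)=-2≡24, so the shift is 24.
Subtract 24 from each ciphertext letter:
j(9): 9−24=-15≡11 → l
s(18): 18−24=-6≡20 → u
e(4): 4−24=-20≡6 → g
p(15): 15−24=-9≡17 → r
f(5): 5−24=-19≡7 → h
k(10): 10−24=-14≡12 → m
z(25): 25−24=1 → b
a(0): 0−24=-24≡2 → c
w(22): 22−24=-2≡24 → y
r(17): 17−24=-7≡19 → t
y(24): 24−24=0 → a
v(21): 21−24=-3≡23 → x
u(20): 20−24=-4≡22 → w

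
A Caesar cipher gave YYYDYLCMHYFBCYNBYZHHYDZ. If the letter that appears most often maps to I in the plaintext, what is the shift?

16

The most frequent ciphertext letter is Y (appears 8 times).
Y is position 24; I is position 8.
Shift = 16.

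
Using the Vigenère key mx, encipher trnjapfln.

fozgmmriz

Repeat the key across the message: mxmxmxmxm
t(19)+m(12): 31≡5 → f
r(17)+x(23): 40≡14 → o
n(13)+m(12): 25 → z
j(9)+x(23): 32≡6 → g
a(0)+m(12): 12 → m
p(15)+x(23): 38≡12 → m
f(5)+m(12): 17 → r
l(11)+x(23): 34≡8 → i
n(13)+m(12): 25 → z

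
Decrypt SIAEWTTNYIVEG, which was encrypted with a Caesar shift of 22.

WMEIAXXRCMZIK

S(18): 18−22=-4≡22 → W
I(8): 8−22=-14≡12 → M
A(0): 0−22=-22≡4 → E
E(4): 4−22=-18≡8 → I
W(22): 22−22=0 → A
T(19): 19−22=-3≡23 → X
T(19): 19−22=-3≡23 → X
N(13): 13−22=-9≡17 → R
Y(24): 24−22=2 → C
I(8): 8−22=-14≡12 → M
V(21): 21−22=-1≡25 → Z
E(4): 4−22=-18≡8 → I
G(6): 6−22=-16≡10 → K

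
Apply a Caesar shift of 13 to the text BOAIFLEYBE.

B(1): 1+13=14 → O
O(14): 14+13=27≡1 → B
A(0): 0+13=13 → N
I(8): 8+13=21 → V
F(5): 5+13=18 → S
L(11): 11+13=24 → Y
E(4): 4+13=17 → R
Y(24): 24+13=37≡11 → L
B(1): 1+13=14 → O
E(4): 4+13=17 → R

OBNVSYRLOR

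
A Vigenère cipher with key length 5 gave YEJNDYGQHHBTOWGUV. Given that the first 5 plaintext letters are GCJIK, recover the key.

Subtract each crib letter from the matching ciphertext letter (mod 26):
Y(24)−G(6)=18 → S
E(4)−C(2)=2 → C
J(9)−J(9)=0 → A
N(13)−I(8)=5 → F
D(3)−K(10)=-7≡19 → T

SCAFT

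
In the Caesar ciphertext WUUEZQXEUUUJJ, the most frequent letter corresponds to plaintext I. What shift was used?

The most frequent ciphertext letter is U (appears 5 times).
U is position 20; I is position 8.
Shift = 12.

12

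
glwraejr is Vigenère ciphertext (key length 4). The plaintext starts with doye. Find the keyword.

Subtract each crib letter from the matching ciphertext letter (mod 26):
g(6)−d(3)=3 → d
l(11)−o(14)=-3≡23 → x
w(22)−y(24)=-2≡24 → y
r(17)−e(4)=13 → n

dxyn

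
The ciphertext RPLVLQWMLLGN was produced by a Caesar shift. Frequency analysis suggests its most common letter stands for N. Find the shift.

24

The most frequent ciphertext letter is L (appears 4 times).
L is position 11; N is position 13.
Shift = -2≡24.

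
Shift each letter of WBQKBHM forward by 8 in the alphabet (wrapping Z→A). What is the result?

W(22): 22+8=30≡4 → E
B(1): 1+8=9 → J
Q(16): 16+8=24 → Y
K(10): 10+8=18 → S
B(1): 1+8=9 → J
H(7): 7+8=15 → P
M(12): 12+8=20 → U

EJYSJPU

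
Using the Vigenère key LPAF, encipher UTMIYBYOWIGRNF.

FIMNJQYTHXGWYU

Repeat the key across the message: LPAFLPAFLPAFLP
U(20)+L(11): 31≡5 → F
T(19)+P(15): 34≡8 → I
M(12)+A(0): 12 → M
I(8)+F(5): 13 → N
Y(24)+L(11): 35≡9 → J
B(1)+P(15): 16 → Q
Y(24)+A(0): 24 → Y
O(14)+F(5): 19 → T
W(22)+L(11): 33≡7 → H
I(8)+P(15): 23 → X
G(6)+A(0): 6 → G
R(17)+F(5): 22 → W
N(13)+L(11): 24 → Y
F(5)+P(15): 20 → U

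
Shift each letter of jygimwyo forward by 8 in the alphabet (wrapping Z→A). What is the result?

rgoquegw

j(9): 9+8=17 → r
y(24): 24+8=32≡6 → g
g(6): 6+8=14 → o
i(8): 8+8=16 → q
m(12): 12+8=20 → u
w(22): 22+8=30≡4 → e
y(24): 24+8=32≡6 → g
o(14): 14+8=22 → w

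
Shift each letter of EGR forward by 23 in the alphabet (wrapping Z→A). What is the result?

E(4): 4+23=27≡1 → B
G(6): 6+23=29≡3 → D
R(17): 17+23=40≡14 → O

BDO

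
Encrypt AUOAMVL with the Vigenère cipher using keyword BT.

Repeat the key across the message: BTBTBTB
A(0)+B(1): 1 → B
U(20)+T(19): 39≡13 → N
O(14)+B(1): 15 → P
A(0)+T(19): 19 → T
M(12)+B(1): 13 → N
V(21)+T(19): 40≡14 → O
L(11)+B(1): 12 → M

BNPTNOM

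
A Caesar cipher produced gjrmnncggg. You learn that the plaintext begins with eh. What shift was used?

From the crib: g(6)−e(4)=2, so the shift is 2.

2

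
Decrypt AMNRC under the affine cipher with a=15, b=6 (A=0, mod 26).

KQXZY

The inverse of 15 mod 26 is 7, since 15·7=105≡1. Apply D(y)=7·(y−6) mod 26:
A(0): 7·(0−6)=-42≡10 → K
M(12): 7·(12−6)=42≡16 → Q
N(13): 7·(13−6)=49≡23 → X
R(17): 7·(17−6)=77≡25 → Z
C(2): 7·(2−6)=-28≡24 → Y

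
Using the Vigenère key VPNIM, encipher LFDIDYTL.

Repeat the key across the message: VPNIMVPN
L(11)+V(21): 32≡6 → G
F(5)+P(15): 20 → U
D(3)+N(13): 16 → Q
I(8)+I(8): 16 → Q
D(3)+M(12): 15 → P
Y(24)+V(21): 45≡19 → T
T(19)+P(15): 34≡8 → I
L(11)+N(13): 24 → Y

GUQQPTIY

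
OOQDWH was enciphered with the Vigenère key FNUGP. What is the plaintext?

JBWXHC

Repeat the key across the ciphertext: FNUGPF
O(14)−F(5): 9 → J
O(14)−N(13): 1 → B
Q(16)−U(20): -4≡22 → W
D(3)−G(6): -3≡23 → X
W(22)−P(15): 7 → H
H(7)−F(5): 2 → C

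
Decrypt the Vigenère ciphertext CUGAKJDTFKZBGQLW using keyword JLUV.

Repeat the key across the ciphertext: JLUVJLUVJLUVJLUV
C(2)−J(9): -7≡19 → T
U(20)−L(11): 9 → J
G(6)−U(20): -14≡12 → M
A(0)−V(21): -21≡5 → F
K(10)−J(9): 1 → B
J(9)−L(11): -2≡24 → Y
D(3)−U(20): -17≡9 → J
T(19)−V(21): -2≡24 → Y
F(5)−J(9): -4≡22 → W
K(10)−L(11): -1≡25 → Z
Z(25)−U(20): 5 → F
B(1)−V(21): -20≡6 → G
G(6)−J(9): -3≡23 → X
Q(16)−L(11): 5 → F
L(11)−U(20): -9≡17 → R
W(22)−V(21): 1 → B

TJMFBYJYWZFGXFRB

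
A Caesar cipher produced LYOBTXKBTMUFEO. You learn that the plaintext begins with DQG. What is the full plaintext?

DQGTLPCTLEMXWG

From the crib: L(11)−D(3)=8, so the shift is 8.
Subtract 8 from each ciphertext letter:
L(11): 11−8=3 → D
Y(24): 24−8=16 → Q
O(14): 14−8=6 → G
B(1): 1−8=-7≡19 → T
T(19): 19−8=11 → L
X(23): 23−8=15 → P
K(10): 10−8=2 → C
B(1): 1−8=-7≡19 → T
T(19): 19−8=11 → L
M(12): 12−8=4 → E
U(20): 20−8=12 → M
F(5): 5−8=-3≡23 → X
E(4): 4−8=-4≡22 → W
O(14): 14−8=6 → G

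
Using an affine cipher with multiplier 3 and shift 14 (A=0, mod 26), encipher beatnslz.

b(1): 3·1+14=17 → r
e(4): 3·4+14=26≡0 → a
a(0): 3·0+14=14 → o
t(19): 3·19+14=71≡19 → t
n(13): 3·13+14=53≡1 → b
s(18): 3·18+14=68≡16 → q
l(11): 3·11+14=47≡21 → v
z(25): 3·25+14=89≡11 → l

raotbqvl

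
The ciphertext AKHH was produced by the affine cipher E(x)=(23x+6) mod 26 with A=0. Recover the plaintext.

CQRR

The inverse of 23 mod 26 is 17, since 23·17=391≡1. Apply D(y)=17·(y−6) mod 26:
A(0): 17·(0−6)=-102≡2 → C
K(10): 17·(10−6)=68≡16 → Q
H(7): 17·(7−6)=17 → R
H(7): 17·(7−6)=17 → R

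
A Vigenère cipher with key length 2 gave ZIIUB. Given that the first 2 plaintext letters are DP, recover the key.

Subtract each crib letter from the matching ciphertext letter (mod 26):
Z(25)−D(3)=22 → W
I(8)−P(15)=-7≡19 → T

WT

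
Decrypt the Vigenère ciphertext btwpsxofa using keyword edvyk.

xqbritlkc

Repeat the key across the ciphertext: edvykedvy
b(1)−e(4): -3≡23 → x
t(19)−d(3): 16 → q
w(22)−v(21): 1 → b
p(15)−y(24): -9≡17 → r
s(18)−k(10): 8 → i
x(23)−e(4): 19 → t
o(14)−d(3): 11 → l
f(5)−v(21): -16≡10 → k
a(0)−y(24): -24≡2 → c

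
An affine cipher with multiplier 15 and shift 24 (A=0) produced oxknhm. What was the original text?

The inverse of 15 mod 26 is 7, since 15·7=105≡1. Apply D(y)=7·(y−24) mod 26:
o(14): 7·(14−24)=-70≡8 → i
x(23): 7·(23−24)=-7≡19 → t
k(10): 7·(10−24)=-98≡6 → g
n(13): 7·(13−24)=-77≡1 → b
h(7): 7·(7−24)=-119≡11 → l
m(12): 7·(12−24)=-84≡20 → u

itgblu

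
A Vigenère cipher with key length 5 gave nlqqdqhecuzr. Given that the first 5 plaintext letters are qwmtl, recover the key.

Subtract each crib letter from the matching ciphertext letter (mod 26):
n(13)−q(16)=-3≡23 → x
l(11)−w(22)=-11≡15 → p
q(16)−m(12)=4 → e
q(16)−t(19)=-3≡23 → x
d(3)−l(11)=-8≡18 → s

xpexs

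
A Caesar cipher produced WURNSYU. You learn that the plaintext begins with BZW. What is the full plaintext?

BZWSXDZ

From the crib: W(22)−B(1)=21, so the shift is 21.
Subtract 21 from each ciphertext letter:
W(22): 22−21=1 → B
U(20): 20−21=-1≡25 → Z
R(17): 17−21=-4≡22 → W
N(13): 13−21=-8≡18 → S
S(18): 18−21=-3≡23 → X
Y(24): 24−21=3 → D
U(20): 20−21=-1≡25 → Z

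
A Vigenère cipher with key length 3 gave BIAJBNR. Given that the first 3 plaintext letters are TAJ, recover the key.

Subtract each crib letter from the matching ciphertext letter (mod 26):
B(1)−T(19)=-18≡8 → I
I(8)−A(0)=8 → I
A(0)−J(9)=-9≡17 → R

IIR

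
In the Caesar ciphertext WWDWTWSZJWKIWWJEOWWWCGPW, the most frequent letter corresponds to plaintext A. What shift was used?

22

The most frequent ciphertext letter is W (appears 11 times).
W is position 22; A is position 0.
Shift = 22.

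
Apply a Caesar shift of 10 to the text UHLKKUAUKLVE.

U(20): 20+10=30≡4 → E
H(7): 7+10=17 → R
L(11): 11+10=21 → V
K(10): 10+10=20 → U
K(10): 10+10=20 → U
U(20): 20+10=30≡4 → E
A(0): 0+10=10 → K
U(20): 20+10=30≡4 → E
K(10): 10+10=20 → U
L(11): 11+10=21 → V
V(21): 21+10=31≡5 → F
E(4): 4+10=14 → O

ERVUUEKEUVFO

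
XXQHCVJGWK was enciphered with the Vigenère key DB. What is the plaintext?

UWNGZUGFTJ

Repeat the key across the ciphertext: DBDBDBDBDB
X(23)−D(3): 20 → U
X(23)−B(1): 22 → W
Q(16)−D(3): 13 → N
H(7)−B(1): 6 → G
C(2)−D(3): -1≡25 → Z
V(21)−B(1): 20 → U
J(9)−D(3): 6 → G
G(6)−B(1): 5 → F
W(22)−D(3): 19 → T
K(10)−B(1): 9 → J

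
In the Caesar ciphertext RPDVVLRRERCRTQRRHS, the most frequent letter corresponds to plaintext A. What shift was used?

The most frequent ciphertext letter is R (appears 7 times).
R is position 17; A is position 0.
Shift = 17.

17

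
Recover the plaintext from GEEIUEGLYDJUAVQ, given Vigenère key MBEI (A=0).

UDAAIDCDMCFMOUM

Repeat the key across the ciphertext: MBEIMBEIMBEIMBE
G(6)−M(12): -6≡20 → U
E(4)−B(1): 3 → D
E(4)−E(4): 0 → A
I(8)−I(8): 0 → A
U(20)−M(12): 8 → I
E(4)−B(1): 3 → D
G(6)−E(4): 2 → C
L(11)−I(8): 3 → D
Y(24)−M(12): 12 → M
D(3)−B(1): 2 → C
J(9)−E(4): 5 → F
U(20)−I(8): 12 → M
A(0)−M(12): -12≡14 → O
V(21)−B(1): 20 → U
Q(16)−E(4): 12 → M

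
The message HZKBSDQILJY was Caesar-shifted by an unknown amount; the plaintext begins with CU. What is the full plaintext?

CUFWNYLDGET

From the crib: H(7)−C(2)=5, so the shift is 5.
Subtract 5 from each ciphertext letter:
H(7): 7−5=2 → C
Z(25): 25−5=20 → U
K(10): 10−5=5 → F
B(1): 1−5=-4≡22 → W
S(18): 18−5=13 → N
D(3): 3−5=-2≡24 → Y
Q(16): 16−5=11 → L
I(8): 8−5=3 → D
L(11): 11−5=6 → G
J(9): 9−5=4 → E
Y(24): 24−5=19 → T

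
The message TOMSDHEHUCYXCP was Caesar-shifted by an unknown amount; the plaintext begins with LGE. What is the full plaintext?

LGEKVZWZMUQPUH

From the crib: T(19)−L(11)=8, so the shift is 8.
Subtract 8 from each ciphertext letter:
T(19): 19−8=11 → L
O(14): 14−8=6 → G
M(12): 12−8=4 → E
S(18): 18−8=10 → K
D(3): 3−8=-5≡21 → V
H(7): 7−8=-1≡25 → Z
E(4): 4−8=-4≡22 → W
H(7): 7−8=-1≡25 → Z
U(20): 20−8=12 → M
C(2): 2−8=-6≡20 → U
Y(24): 24−8=16 → Q
X(23): 23−8=15 → P
C(2): 2−8=-6≡20 → U
P(15): 15−8=7 → H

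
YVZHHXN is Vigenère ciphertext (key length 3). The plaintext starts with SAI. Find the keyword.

Subtract each crib letter from the matching ciphertext letter (mod 26):
Y(24)−S(18)=6 → G
V(21)−A(0)=21 → V
Z(25)−I(8)=17 → R

GVR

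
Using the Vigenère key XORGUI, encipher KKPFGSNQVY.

Repeat the key across the message: XORGUIXORG
K(10)+X(23): 33≡7 → H
K(10)+O(14): 24 → Y
P(15)+R(17): 32≡6 → G
F(5)+G(6): 11 → L
G(6)+U(20): 26≡0 → A
S(18)+I(8): 26≡0 → A
N(13)+X(23): 36≡10 → K
Q(16)+O(14): 30≡4 → E
V(21)+R(17): 38≡12 → M
Y(24)+G(6): 30≡4 → E

HYGLAAKEME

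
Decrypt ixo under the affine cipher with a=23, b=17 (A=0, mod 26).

dyb

The inverse of 23 mod 26 is 17, since 23·17=391≡1. Apply D(y)=17·(y−17) mod 26:
i(8): 17·(8−17)=-153≡3 → d
x(23): 17·(23−17)=102≡24 → y
o(14): 17·(14−17)=-51≡1 → b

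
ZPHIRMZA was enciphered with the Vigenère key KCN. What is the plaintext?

PNUYPZPY

Repeat the key across the ciphertext: KCNKCNKC
Z(25)−K(10): 15 → P
P(15)−C(2): 13 → N
H(7)−N(13): -6≡20 → U
I(8)−K(10): -2≡24 → Y
R(17)−C(2): 15 → P
M(12)−N(13): -1≡25 → Z
Z(25)−K(10): 15 → P
A(0)−C(2): -2≡24 → Y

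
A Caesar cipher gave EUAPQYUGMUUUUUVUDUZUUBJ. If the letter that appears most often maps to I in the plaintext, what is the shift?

12

The most frequent ciphertext letter is U (appears 11 times).
U is position 20; I is position 8.
Shift = 12.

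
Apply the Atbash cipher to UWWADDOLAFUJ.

U(20) → F(5)
W(22) → D(3)
W(22) → D(3)
A(0) → Z(25)
D(3) → W(22)
D(3) → W(22)
O(14) → L(11)
L(11) → O(14)
A(0) → Z(25)
F(5) → U(20)
U(20) → F(5)
J(9) → Q(16)

FDDZWWLOZUFQ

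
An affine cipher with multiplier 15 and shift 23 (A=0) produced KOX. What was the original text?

The inverse of 15 mod 26 is 7, since 15·7=105≡1. Apply D(y)=7·(y−23) mod 26:
K(10): 7·(10−23)=-91≡13 → N
O(14): 7·(14−23)=-63≡15 → P
X(23): 7·(23−23)=0 → A

NPA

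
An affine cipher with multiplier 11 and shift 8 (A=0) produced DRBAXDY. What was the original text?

The inverse of 11 mod 26 is 19, since 11·19=209≡1. Apply D(y)=19·(y−8) mod 26:
D(3): 19·(3−8)=-95≡9 → J
R(17): 19·(17−8)=171≡15 → P
B(1): 19·(1−8)=-133≡23 → X
A(0): 19·(0−8)=-152≡4 → E
X(23): 19·(23−8)=285≡25 → Z
D(3): 19·(3−8)=-95≡9 → J
Y(24): 19·(24−8)=304≡18 → S

JPXEZJS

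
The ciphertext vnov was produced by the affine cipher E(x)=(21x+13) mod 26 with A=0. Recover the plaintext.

The inverse of 21 mod 26 is 5, since 21·5=105≡1. Apply D(y)=5·(y−13) mod 26:
v(21): 5·(21−13)=40≡14 → o
n(13): 5·(13−13)=0 → a
o(14): 5·(14−13)=5 → f
v(21): 5·(21−13)=40≡14 → o

oafo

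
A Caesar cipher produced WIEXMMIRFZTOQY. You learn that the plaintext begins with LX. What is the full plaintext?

From the crib: W(22)−L(11)=11, so the shift is 11.
Subtract 11 from each ciphertext letter:
W(22): 22−11=11 → L
I(8): 8−11=-3≡23 → X
E(4): 4−11=-7≡19 → T
X(23): 23−11=12 → M
M(12): 12−11=1 → B
M(12): 12−11=1 → B
I(8): 8−11=-3≡23 → X
R(17): 17−11=6 → G
F(5): 5−11=-6≡20 → U
Z(25): 25−11=14 → O
T(19): 19−11=8 → I
O(14): 14−11=3 → D
Q(16): 16−11=5 → F
Y(24): 24−11=13 → N

LXTMBBXGUOIDFN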